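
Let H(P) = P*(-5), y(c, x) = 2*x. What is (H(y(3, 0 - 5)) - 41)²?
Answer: 81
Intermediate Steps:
H(P) = -5*P
(H(y(3, 0 - 5)) - 41)² = (-10*(0 - 5) - 41)² = (-10*(-5) - 41)² = (-5*(-10) - 41)² = (50 - 41)² = 9² = 81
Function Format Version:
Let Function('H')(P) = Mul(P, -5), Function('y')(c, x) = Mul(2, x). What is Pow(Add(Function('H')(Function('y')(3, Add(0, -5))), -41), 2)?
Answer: 81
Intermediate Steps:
Function('H')(P) = Mul(-5, P)
Pow(Add(Function('H')(Function('y')(3, Add(0, -5))), -41), 2) = Pow(Add(Mul(-5, Mul(2, Add(0, -5))), -41), 2) = Pow(Add(Mul(-5, Mul(2, -5)), -41), 2) = Pow(Add(Mul(-5, -10), -41), 2) = Pow(Add(50, -41), 2) = Pow(9, 2) = 81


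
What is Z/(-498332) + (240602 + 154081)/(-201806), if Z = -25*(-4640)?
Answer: -55023166189/25141596898 ≈ -2.1885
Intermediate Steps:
Z = 116000
Z/(-498332) + (240602 + 154081)/(-201806) = 116000/(-498332) + (240602 + 154081)/(-201806) = 116000*(-1/498332) + 394683*(-1/201806) = -29000/124583 - 394683/201806 = -55023166189/25141596898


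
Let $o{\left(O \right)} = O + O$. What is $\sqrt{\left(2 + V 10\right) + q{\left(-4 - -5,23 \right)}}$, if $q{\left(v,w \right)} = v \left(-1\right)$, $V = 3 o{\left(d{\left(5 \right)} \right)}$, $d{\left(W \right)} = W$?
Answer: $\sqrt{301} \approx 17.349$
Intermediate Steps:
$o{\left(O \right)} = 2 O$
$V = 30$ ($V = 3 \cdot 2 \cdot 5 = 3 \cdot 10 = 30$)
$q{\left(v,w \right)} = - v$
$\sqrt{\left(2 + V 10\right) + q{\left(-4 - -5,23 \right)}} = \sqrt{\left(2 + 30 \cdot 10\right) - \left(-4 - -5\right)} = \sqrt{\left(2 + 300\right) - \left(-4 + 5\right)} = \sqrt{302 - 1} = \sqrt{301}$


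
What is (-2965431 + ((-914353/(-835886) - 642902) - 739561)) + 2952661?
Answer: -1166254817085/835886 ≈ -1.3952e+6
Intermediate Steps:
(-2965431 + ((-914353/(-835886) - 642902) - 739561)) + 2952661 = (-2965431 + ((-914353*(-1/835886) - 642902) - 739561)) + 2952661 = (-2965431 + ((914353/835886 - 642902) - 739561)) + 2952661 = (-2965431 + (-537391866819/835886 - 739561)) + 2952661 = (-2965431 - 1155580552865/835886) + 2952661 = -3634342809731/835886 + 2952661 = -1166254817085/835886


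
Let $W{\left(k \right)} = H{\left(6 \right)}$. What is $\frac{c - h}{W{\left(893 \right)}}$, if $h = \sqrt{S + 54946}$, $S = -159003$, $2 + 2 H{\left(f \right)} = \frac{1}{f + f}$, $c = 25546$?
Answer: $- \frac{613104}{23} + \frac{24 i \sqrt{104057}}{23} \approx -26657.0 + 336.6 i$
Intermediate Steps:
$H{\left(f \right)} = -1 + \frac{1}{4 f}$ ($H{\left(f \right)} = -1 + \frac{1}{2 \left(f + f\right)} = -1 + \frac{1}{2 \cdot 2 f} = -1 + \frac{\frac{1}{2} \frac{1}{f}}{2} = -1 + \frac{1}{4 f}$)
$W{\left(k \right)} = - \frac{23}{24}$ ($W{\left(k \right)} = \frac{\frac{1}{4} - 6}{6} = \frac{1}{6} \left(- \frac{23}{4}\right) = - \frac{23}{24}$)
$h = i \sqrt{104057}$ ($h = \sqrt{-159003 + 54946} = \sqrt{-104057} = i \sqrt{104057} \approx 322.58 i$)
$\frac{c - h}{W{\left(893 \right)}} = \frac{25546 - i \sqrt{104057}}{- \frac{23}{24}} = \left(25546 - i \sqrt{104057}\right) \left(- \frac{24}{23}\right) = - \frac{613104}{23} + \frac{24 i \sqrt{104057}}{23}$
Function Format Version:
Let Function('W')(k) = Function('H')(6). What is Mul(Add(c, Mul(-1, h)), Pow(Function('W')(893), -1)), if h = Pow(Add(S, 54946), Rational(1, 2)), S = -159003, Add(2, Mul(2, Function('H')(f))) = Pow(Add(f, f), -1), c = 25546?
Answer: Add(Rational(-613104, 23), Mul(Rational(24, 23), I, Pow(104057, Rational(1, 2)))) ≈ Add(-26657., Mul(336.60, I))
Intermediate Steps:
Function('H')(f) = Add(-1, Mul(Rational(1, 4), Pow(f, -1))) (Function('H')(f) = Add(-1, Mul(Rational(1, 2), Pow(Add(f, f), -1))) = Add(-1, Mul(Rational(1, 2), Pow(Mul(2, f), -1))) = Add(-1, Mul(Rational(1, 2), Mul(Rational(1, 2), Pow(f, -1)))) = Add(-1, Mul(Rational(1, 4), Pow(f, -1))))
Function('W')(k) = Rational(-23, 24) (Function('W')(k) = Mul(Pow(6, -1), Add(Rational(1, 4), Mul(-1, 6))) = Mul(Rational(1, 6), Add(Rational(1, 4), -6)) = Mul(Rational(1, 6), Rational(-23, 4)) = Rational(-23, 24))
h = Mul(I, Pow(104057, Rational(1, 2))) (h = Pow(Add(-159003, 54946), Rational(1, 2)) = Pow(-104057, Rational(1, 2)) = Mul(I, Pow(104057, Rational(1, 2))) ≈ Mul(322.58, I))
Mul(Add(c, Mul(-1, h)), Pow(Function('W')(893), -1)) = Mul(Add(25546, Mul(-1, Mul(I, Pow(104057, Rational(1, 2))))), Pow(Rational(-23, 24), -1)) = Mul(Add(25546, Mul(-1, I, Pow(104057, Rational(1, 2)))), Rational(-24, 23)) = Add(Rational(-613104, 23), Mul(Rational(24, 23), I, Pow(104057, Rational(1, 2))))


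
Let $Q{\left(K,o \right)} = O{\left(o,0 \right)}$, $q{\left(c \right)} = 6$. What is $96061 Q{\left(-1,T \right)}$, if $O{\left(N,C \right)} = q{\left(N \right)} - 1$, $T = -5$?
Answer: $480305$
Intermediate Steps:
$O{\left(N,C \right)} = 5$ ($O{\left(N,C \right)} = 6 - 1 = 5$)
$Q{\left(K,o \right)} = 5$
$96061 Q{\left(-1,T \right)} = 96061 \cdot 5 = 480305$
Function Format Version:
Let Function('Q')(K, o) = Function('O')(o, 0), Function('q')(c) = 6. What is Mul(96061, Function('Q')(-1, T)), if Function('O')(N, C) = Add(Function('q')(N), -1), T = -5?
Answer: 480305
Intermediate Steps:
Function('O')(N, C) = 5 (Function('O')(N, C) = Add(6, -1) = 5)
Function('Q')(K, o) = 5
Mul(96061, Function('Q')(-1, T)) = Mul(96061, 5) = 480305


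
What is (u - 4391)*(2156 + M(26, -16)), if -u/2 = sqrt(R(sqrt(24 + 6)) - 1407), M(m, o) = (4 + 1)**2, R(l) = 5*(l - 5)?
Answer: -9576771 - 4362*I*sqrt(1432 - 5*sqrt(30)) ≈ -9.5768e+6 - 1.6348e+5*I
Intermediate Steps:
R(l) = -25 + 5*l (R(l) = 5*(-5 + l) = -25 + 5*l)
M(m, o) = 25 (M(m, o) = 5**2 = 25)
u = -2*sqrt(-1432 + 5*sqrt(30)) (u = -2*sqrt((-25 + 5*sqrt(24 + 6)) - 1407) = -2*sqrt((-25 + 5*sqrt(30)) - 1407) = -2*sqrt(-1432 + 5*sqrt(30)) ≈ -74.956*I)
(u - 4391)*(2156 + M(26, -16)) = (-2*I*sqrt(1432 - 5*sqrt(30)) - 4391)*(2156 + 25) = (-4391 - 2*I*sqrt(1432 - 5*sqrt(30)))*2181 = -9576771 - 4362*I*sqrt(1432 - 5*sqrt(30))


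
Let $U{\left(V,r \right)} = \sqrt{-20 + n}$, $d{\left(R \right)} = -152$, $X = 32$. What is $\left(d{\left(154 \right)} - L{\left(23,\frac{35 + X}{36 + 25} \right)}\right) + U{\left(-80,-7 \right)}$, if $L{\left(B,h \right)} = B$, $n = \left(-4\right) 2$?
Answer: $-175 + 2 i \sqrt{7} \approx -175.0 + 5.2915 i$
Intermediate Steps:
$n = -8$
$U{\left(V,r \right)} = 2 i \sqrt{7}$ ($U{\left(V,r \right)} = \sqrt{-20 - 8} = \sqrt{-28} = 2 i \sqrt{7}$)
$\left(d{\left(154 \right)} - L{\left(23,\frac{35 + X}{36 + 25} \right)}\right) + U{\left(-80,-7 \right)} = \left(-152 - 23\right) + 2 i \sqrt{7} = -175 + 2 i \sqrt{7}$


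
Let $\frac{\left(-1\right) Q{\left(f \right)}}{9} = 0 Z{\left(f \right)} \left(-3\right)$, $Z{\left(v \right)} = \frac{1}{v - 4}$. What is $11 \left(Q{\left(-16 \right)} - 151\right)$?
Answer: $-1661$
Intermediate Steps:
$Z{\left(v \right)} = \frac{1}{-4 + v}$
$Q{\left(f \right)} = 0$ ($Q{\left(f \right)} = - 9 \frac{0}{-4 + f} \left(-3\right) = - 9 \cdot 0 \left(-3\right) = \left(-9\right) 0 = 0$)
$11 \left(Q{\left(-16 \right)} - 151\right) = 11 \left(0 - 151\right) = 11 \left(-151\right) = -1661$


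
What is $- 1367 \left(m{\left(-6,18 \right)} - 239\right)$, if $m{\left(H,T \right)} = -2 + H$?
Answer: $337649$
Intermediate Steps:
$- 1367 \left(m{\left(-6,18 \right)} - 239\right) = - 1367 \left(\left(-2 - 6\right) - 239\right) = - 1367 \left(-8 - 239\right) = \left(-1367\right) \left(-247\right) = 337649$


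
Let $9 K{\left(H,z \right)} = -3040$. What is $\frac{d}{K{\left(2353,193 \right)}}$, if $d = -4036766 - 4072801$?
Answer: $\frac{72986103}{3040} \approx 24009.0$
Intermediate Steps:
$K{\left(H,z \right)} = - \frac{3040}{9}$ ($K{\left(H,z \right)} = \frac{1}{9} \left(-3040\right) = - \frac{3040}{9}$)
$d = -8109567$ ($d = -4036766 - 4072801 = -8109567$)
$\frac{d}{K{\left(2353,193 \right)}} = - \frac{8109567}{- \frac{3040}{9}} = \left(-8109567\right) \left(- \frac{9}{3040}\right) = \frac{72986103}{3040}$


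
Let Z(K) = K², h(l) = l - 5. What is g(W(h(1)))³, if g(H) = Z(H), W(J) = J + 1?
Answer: 729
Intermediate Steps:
h(l) = -5 + l
W(J) = 1 + J
g(H) = H²
g(W(h(1)))³ = ((1 + (-5 + 1))²)³ = ((1 - 4)²)³ = ((-3)²)³ = 9³ = 729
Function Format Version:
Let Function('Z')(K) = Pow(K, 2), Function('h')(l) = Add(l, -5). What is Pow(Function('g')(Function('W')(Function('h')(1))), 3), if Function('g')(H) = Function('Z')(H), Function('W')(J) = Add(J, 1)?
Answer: 729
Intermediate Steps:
Function('h')(l) = Add(-5, l)
Function('W')(J) = Add(1, J)
Function('g')(H) = Pow(H, 2)
Pow(Function('g')(Function('W')(Function('h')(1))), 3) = Pow(Pow(Add(1, Add(-5, 1)), 2), 3) = Pow(Pow(Add(1, -4), 2), 3) = Pow(Pow(-3, 2), 3) = Pow(9, 3) = 729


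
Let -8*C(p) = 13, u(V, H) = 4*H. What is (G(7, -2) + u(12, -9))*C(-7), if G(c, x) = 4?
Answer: 52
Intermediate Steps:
C(p) = -13/8 (C(p) = -⅛*13 = -13/8)
(G(7, -2) + u(12, -9))*C(-7) = (4 + 4*(-9))*(-13/8) = (4 - 36)*(-13/8) = -32*(-13/8) = 52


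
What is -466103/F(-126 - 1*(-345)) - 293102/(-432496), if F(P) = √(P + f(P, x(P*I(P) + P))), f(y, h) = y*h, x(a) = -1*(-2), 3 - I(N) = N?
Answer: 146551/216248 - 466103*√73/219 ≈ -18184.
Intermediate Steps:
I(N) = 3 - N
x(a) = 2
f(y, h) = h*y
F(P) = √3*√P (F(P) = √(P + 2*P) = √(3*P) = √3*√P)
-466103/F(-126 - 1*(-345)) - 293102/(-432496) = -466103*√3/(3*√(-126 - 1*(-345))) - 293102/(-432496) = -466103*√3/(3*√(-126 + 345)) - 293102*(-1/432496) = -466103*√73/219 + 146551/216248 = 146551/216248 - 466103*√73/219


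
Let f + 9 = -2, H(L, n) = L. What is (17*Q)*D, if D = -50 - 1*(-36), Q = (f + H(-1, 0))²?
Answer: -34272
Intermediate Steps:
f = -11 (f = -9 - 2 = -11)
Q = 144 (Q = (-11 - 1)² = (-12)² = 144)
D = -14 (D = -50 + 36 = -14)
(17*Q)*D = (17*144)*(-14) = 2448*(-14) = -34272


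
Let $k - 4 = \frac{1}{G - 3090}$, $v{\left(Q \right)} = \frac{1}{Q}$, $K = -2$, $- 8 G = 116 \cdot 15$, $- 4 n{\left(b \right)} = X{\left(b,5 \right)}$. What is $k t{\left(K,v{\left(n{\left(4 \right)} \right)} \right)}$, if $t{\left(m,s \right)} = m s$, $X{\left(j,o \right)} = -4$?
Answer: $- \frac{52916}{6615} \approx -7.9994$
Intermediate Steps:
$n{\left(b \right)} = 1$ ($n{\left(b \right)} = \left(- \frac{1}{4}\right) \left(-4\right) = 1$)
$G = - \frac{435}{2}$ ($G = - \frac{116 \cdot 15}{8} = \left(- \frac{1}{8}\right) 1740 = - \frac{435}{2} \approx -217.5$)
$k = \frac{26458}{6615}$ ($k = 4 + \frac{1}{- \frac{435}{2} - 3090} = 4 + \frac{1}{- \frac{6615}{2}} = 4 - \frac{2}{6615} = \frac{26458}{6615} \approx 3.9997$)
$k t{\left(K,v{\left(n{\left(4 \right)} \right)} \right)} = \frac{26458 \left(- \frac{2}{1}\right)}{6615} = \frac{26458 \left(\left(-2\right) 1\right)}{6615} = \frac{26458}{6615} \left(-2\right) = - \frac{52916}{6615}$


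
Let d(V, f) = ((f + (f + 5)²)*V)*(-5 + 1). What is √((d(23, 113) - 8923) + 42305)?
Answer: I*√1258022 ≈ 1121.6*I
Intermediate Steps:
d(V, f) = -4*V*(f + (5 + f)²) (d(V, f) = ((f + (5 + f)²)*V)*(-4) = (V*(f + (5 + f)²))*(-4) = -4*V*(f + (5 + f)²))
√((d(23, 113) - 8923) + 42305) = √((-4*23*(113 + (5 + 113)²) - 8923) + 42305) = √((-4*23*(113 + 118²) - 8923) + 42305) = √((-4*23*(113 + 13924) - 8923) + 42305) = √((-4*23*14037 - 8923) + 42305) = √((-1291404 - 8923) + 42305) = √(-1300327 + 42305) = √(-1258022) = I*√1258022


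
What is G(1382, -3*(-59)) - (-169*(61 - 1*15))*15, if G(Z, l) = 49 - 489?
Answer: 116170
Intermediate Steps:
G(Z, l) = -440
G(1382, -3*(-59)) - (-169*(61 - 1*15))*15 = -440 - (-169*(61 - 1*15))*15 = -440 - (-169*(61 - 15))*15 = -440 - (-169*46)*15 = -440 - (-7774)*15 = -440 - 1*(-116610) = -440 + 116610 = 116170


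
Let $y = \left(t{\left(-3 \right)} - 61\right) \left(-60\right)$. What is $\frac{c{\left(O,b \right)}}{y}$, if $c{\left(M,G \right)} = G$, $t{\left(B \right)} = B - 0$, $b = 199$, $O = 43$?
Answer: $\frac{199}{3840} \approx 0.051823$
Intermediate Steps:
$t{\left(B \right)} = B$ ($t{\left(B \right)} = B + 0 = B$)
$y = 3840$ ($y = \left(-3 - 61\right) \left(-60\right) = \left(-64\right) \left(-60\right) = 3840$)
$\frac{c{\left(O,b \right)}}{y} = \frac{199}{3840}$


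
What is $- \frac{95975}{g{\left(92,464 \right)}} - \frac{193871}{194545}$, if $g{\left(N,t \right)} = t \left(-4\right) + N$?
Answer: $\frac{18329467931}{343177380} \approx 53.411$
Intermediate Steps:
$g{\left(N,t \right)} = N - 4 t$ ($g{\left(N,t \right)} = - 4 t + N = N - 4 t$)
$- \frac{95975}{g{\left(92,464 \right)}} - \frac{193871}{194545} = - \frac{95975}{92 - 1856} - \frac{193871}{194545} = - \frac{95975}{-1764} - \frac{193871}{194545} = \left(-95975\right) \left(- \frac{1}{1764}\right) - \frac{193871}{194545} = \frac{95975}{1764} - \frac{193871}{194545} = \frac{18329467931}{343177380}$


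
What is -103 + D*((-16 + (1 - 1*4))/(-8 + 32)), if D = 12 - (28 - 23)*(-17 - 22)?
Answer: -2135/8 ≈ -266.88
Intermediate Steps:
D = 207 (D = 12 - 5*(-39) = 12 - 1*(-195) = 12 + 195 = 207)
-103 + D*((-16 + (1 - 1*4))/(-8 + 32)) = -103 + 207*((-16 + (1 - 1*4))/(-8 + 32)) = -103 + 207*((-16 + (1 - 4))/24) = -103 + 207*((-16 - 3)*(1/24)) = -103 + 207*(-19*1/24) = -103 + 207*(-19/24) = -103 - 1311/8 = -2135/8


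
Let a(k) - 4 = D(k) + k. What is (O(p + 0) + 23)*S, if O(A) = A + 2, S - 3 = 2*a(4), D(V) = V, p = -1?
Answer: 648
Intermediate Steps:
a(k) = 4 + 2*k (a(k) = 4 + (k + k) = 4 + 2*k)
S = 27 (S = 3 + 2*(4 + 2*4) = 3 + 2*(4 + 8) = 3 + 2*12 = 3 + 24 = 27)
O(A) = 2 + A
(O(p + 0) + 23)*S = ((2 + (-1 + 0)) + 23)*27 = ((2 - 1) + 23)*27 = (1 + 23)*27 = 24*27 = 648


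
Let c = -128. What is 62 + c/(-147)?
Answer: 9242/147 ≈ 62.871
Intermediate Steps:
62 + c/(-147) = 62 - 128/(-147) = 62 - 1/147*(-128) = 62 + 128/147 = 9242/147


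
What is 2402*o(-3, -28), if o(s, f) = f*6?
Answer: -403536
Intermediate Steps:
o(s, f) = 6*f
2402*o(-3, -28) = 2402*(6*(-28)) = 2402*(-168) = -403536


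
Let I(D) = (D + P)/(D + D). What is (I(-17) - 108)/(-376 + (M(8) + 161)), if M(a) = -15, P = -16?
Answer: 3639/7820 ≈ 0.46535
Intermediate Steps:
I(D) = (-16 + D)/(2*D) (I(D) = (D - 16)/(D + D) = (-16 + D)/((2*D)) = (-16 + D)*(1/(2*D)) = (-16 + D)/(2*D))
(I(-17) - 108)/(-376 + (M(8) + 161)) = ((½)*(-16 - 17)/(-17) - 108)/(-376 + (-15 + 161)) = ((½)*(-1/17)*(-33) - 108)/(-376 + 146) = (33/34 - 108)/(-230) = -3639/34*(-1/230) = 3639/7820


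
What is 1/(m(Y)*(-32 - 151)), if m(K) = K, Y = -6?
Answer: 1/1098 ≈ 0.00091075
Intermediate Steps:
1/(m(Y)*(-32 - 151)) = 1/(-6*(-32 - 151)) = 1/(-6*(-183)) = 1/1098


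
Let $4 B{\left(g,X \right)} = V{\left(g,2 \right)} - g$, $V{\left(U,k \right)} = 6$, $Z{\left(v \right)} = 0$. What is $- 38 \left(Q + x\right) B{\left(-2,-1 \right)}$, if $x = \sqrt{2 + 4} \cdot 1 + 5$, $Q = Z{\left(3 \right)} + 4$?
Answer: $-684 - 76 \sqrt{6} \approx -870.16$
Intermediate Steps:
$B{\left(g,X \right)} = \frac{3}{2} - \frac{g}{4}$ ($B{\left(g,X \right)} = \frac{6 - g}{4} = \frac{3}{2} - \frac{g}{4}$)
$Q = 4$ ($Q = 0 + 4 = 4$)
$x = 5 + \sqrt{6}$ ($x = \sqrt{6} \cdot 1 + 5 = \sqrt{6} + 5 = 5 + \sqrt{6} \approx 7.4495$)
$- 38 \left(Q + x\right) B{\left(-2,-1 \right)} = - 38 \left(4 + \left(5 + \sqrt{6}\right)\right) \left(\frac{3}{2} - - \frac{1}{2}\right) = - 38 \left(9 + \sqrt{6}\right) \left(\frac{3}{2} + \frac{1}{2}\right) = \left(-342 - 38 \sqrt{6}\right) 2 = -684 - 76 \sqrt{6}$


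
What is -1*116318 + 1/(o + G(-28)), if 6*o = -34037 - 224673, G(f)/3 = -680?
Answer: -15758181053/135475 ≈ -1.1632e+5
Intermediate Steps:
G(f) = -2040 (G(f) = 3*(-680) = -2040)
o = -129355/3 (o = (-34037 - 224673)/6 = (⅙)*(-258710) = -129355/3 ≈ -43118.)
-1*116318 + 1/(o + G(-28)) = -1*116318 + 1/(-129355/3 - 2040) = -116318 + 1/(-135475/3) = -116318 - 3/135475 = -15758181053/135475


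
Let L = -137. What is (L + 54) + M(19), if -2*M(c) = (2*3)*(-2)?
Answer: -77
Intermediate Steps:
M(c) = 6 (M(c) = -2*3*(-2)/2 = -3*(-2) = -1/2*(-12) = 6)
(L + 54) + M(19) = (-137 + 54) + 6 = -83 + 6 = -77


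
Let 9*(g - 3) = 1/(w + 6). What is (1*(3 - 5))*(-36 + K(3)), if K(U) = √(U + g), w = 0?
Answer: 72 - 5*√78/9 ≈ 67.094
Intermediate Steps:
g = 163/54 (g = 3 + 1/(9*(0 + 6)) = 3 + (⅑)/6 = 3 + (⅑)*(⅙) = 3 + 1/54 = 163/54 ≈ 3.0185)
K(U) = √(163/54 + U) (K(U) = √(U + 163/54) = √(163/54 + U))
(1*(3 - 5))*(-36 + K(3)) = (1*(3 - 5))*(-36 + √(978 + 324*3)/18) = (1*(-2))*(-36 + √(978 + 972)/18) = -2*(-36 + √1950/18) = -2*(-36 + (5*√78)/18) = -2*(-36 + 5*√78/18) = 72 - 5*√78/9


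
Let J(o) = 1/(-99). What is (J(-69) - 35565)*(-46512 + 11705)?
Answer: 122553219352/99 ≈ 1.2379e+9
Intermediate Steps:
J(o) = -1/99
(J(-69) - 35565)*(-46512 + 11705) = (-1/99 - 35565)*(-46512 + 11705) = -3520936/99*(-34807) = 122553219352/99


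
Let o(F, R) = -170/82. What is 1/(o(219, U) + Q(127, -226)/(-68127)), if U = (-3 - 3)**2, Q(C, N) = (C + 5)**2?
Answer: -931069/2168393 ≈ -0.42938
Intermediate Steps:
Q(C, N) = (5 + C)**2
U = 36 (U = (-6)**2 = 36)
o(F, R) = -85/41 (o(F, R) = -170*1/82 = -85/41)
1/(o(219, U) + Q(127, -226)/(-68127)) = 1/(-85/41 + (5 + 127)**2/(-68127)) = 1/(-85/41 + 132**2*(-1/68127)) = 1/(-85/41 + 17424*(-1/68127)) = 1/(-85/41 - 5808/22709) = 1/(-2168393/931069) = -931069/2168393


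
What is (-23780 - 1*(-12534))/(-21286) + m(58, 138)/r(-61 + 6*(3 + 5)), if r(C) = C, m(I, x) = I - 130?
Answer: 839395/138359 ≈ 6.0668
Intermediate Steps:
m(I, x) = -130 + I
(-23780 - 1*(-12534))/(-21286) + m(58, 138)/r(-61 + 6*(3 + 5)) = (-23780 - 1*(-12534))/(-21286) + (-130 + 58)/(-61 + 6*(3 + 5)) = (-23780 + 12534)*(-1/21286) - 72/(-61 + 6*8) = -11246*(-1/21286) - 72/(-61 + 48) = 5623/10643 - 72/(-13) = 5623/10643 - 72*(-1/13) = 5623/10643 + 72/13 = 839395/138359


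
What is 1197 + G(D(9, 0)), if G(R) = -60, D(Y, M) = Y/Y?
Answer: 1137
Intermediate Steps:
D(Y, M) = 1
1197 + G(D(9, 0)) = 1197 - 60 = 1137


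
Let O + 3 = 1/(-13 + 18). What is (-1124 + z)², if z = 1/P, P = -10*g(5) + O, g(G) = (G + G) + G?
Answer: 737436105081/583696 ≈ 1.2634e+6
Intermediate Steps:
O = -14/5 (O = -3 + 1/(-13 + 18) = -3 + 1/5 = -3 + ⅕ = -14/5 ≈ -2.8000)
g(G) = 3*G (g(G) = 2*G + G = 3*G)
P = -764/5 (P = -30*5 - 14/5 = -10*15 - 14/5 = -150 - 14/5 = -764/5 ≈ -152.80)
z = -5/764 (z = 1/(-764/5) = -5/764 ≈ -0.0065445)
(-1124 + z)² = (-1124 - 5/764)² = (-858741/764)² = 737436105081/583696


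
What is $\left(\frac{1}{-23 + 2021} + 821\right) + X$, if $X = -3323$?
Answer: $- \frac{4998995}{1998} \approx -2502.0$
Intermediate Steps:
$\left(\frac{1}{-23 + 2021} + 821\right) + X = \left(\frac{1}{-23 + 2021} + 821\right) - 3323 = \left(\frac{1}{1998} + 821\right) - 3323 = \frac{1640359}{1998} - 3323 = - \frac{4998995}{1998}$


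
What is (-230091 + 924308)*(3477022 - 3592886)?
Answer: -80434758488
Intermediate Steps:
(-230091 + 924308)*(3477022 - 3592886) = 694217*(-115864) = -80434758488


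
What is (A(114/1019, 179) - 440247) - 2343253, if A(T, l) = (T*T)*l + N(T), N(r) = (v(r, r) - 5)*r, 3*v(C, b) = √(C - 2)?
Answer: -2890276098046/1038361 + 76*I*√490139/1038361 ≈ -2.7835e+6 + 0.051242*I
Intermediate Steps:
v(C, b) = √(-2 + C)/3 (v(C, b) = √(C - 2)/3 = √(-2 + C)/3)
N(r) = r*(-5 + √(-2 + r)/3) (N(r) = (√(-2 + r)/3 - 5)*r = (-5 + √(-2 + r)/3)*r = r*(-5 + √(-2 + r)/3))
A(T, l) = l*T² + T*(-15 + √(-2 + T))/3 (A(T, l) = (T*T)*l + T*(-15 + √(-2 + T))/3 = T²*l + T*(-15 + √(-2 + T))/3 = l*T² + T*(-15 + √(-2 + T))/3)
(A(114/1019, 179) - 440247) - 2343253 = ((114/1019)*(-15 + √(-2 + 114/1019) + 3*(114/1019)*179)/3 - 440247) - 2343253 = ((114*(1/1019))*(-15 + √(-2 + 114*(1/1019)) + 3*(114*(1/1019))*179)/3 - 440247) - 2343253 = ((⅓)*(114/1019)*(-15 + √(-2 + 114/1019) + 3*(114/1019)*179) - 440247) - 2343253 = ((⅓)*(114/1019)*(-15 + √(-1924/1019) + 61218/1019) - 440247) - 2343253 = ((⅓)*(114/1019)*(-15 + 2*I*√490139/1019 + 61218/1019) - 440247) - 2343253 = ((⅓)*(114/1019)*(45933/1019 + 2*I*√490139/1019) - 440247) - 2343253 = ((1745454/1038361 + 76*I*√490139/1038361) - 440247) - 2343253 = (-457133569713/1038361 + 76*I*√490139/1038361) - 2343253 = -2890276098046/1038361 + 76*I*√490139/1038361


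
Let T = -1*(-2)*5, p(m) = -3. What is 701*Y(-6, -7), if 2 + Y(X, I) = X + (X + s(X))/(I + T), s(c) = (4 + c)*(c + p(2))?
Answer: -2804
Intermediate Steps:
s(c) = (-3 + c)*(4 + c) (s(c) = (4 + c)*(c - 3) = (4 + c)*(-3 + c) = (-3 + c)*(4 + c))
T = 10 (T = 2*5 = 10)
Y(X, I) = -2 + X + (-12 + X² + 2*X)/(10 + I) (Y(X, I) = -2 + (X + (X + (-12 + X + X²))/(I + 10)) = -2 + (X + (-12 + X² + 2*X)/(10 + I)) = -2 + X + (-12 + X² + 2*X)/(10 + I))
701*Y(-6, -7) = 701*((-32 + (-6)² - 2*(-7) + 12*(-6) - 7*(-6))/(10 - 7)) = 701*((-32 + 36 + 14 - 72 + 42)/3) = 701*((⅓)*(-12)) = 701*(-4) = -2804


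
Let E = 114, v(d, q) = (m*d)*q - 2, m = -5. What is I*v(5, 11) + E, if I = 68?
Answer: -18722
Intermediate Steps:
v(d, q) = -2 - 5*d*q (v(d, q) = (-5*d)*q - 2 = -5*d*q - 2 = -2 - 5*d*q)
I*v(5, 11) + E = 68*(-2 - 5*5*11) + 114 = 68*(-2 - 275) + 114 = 68*(-277) + 114 = -18836 + 114 = -18722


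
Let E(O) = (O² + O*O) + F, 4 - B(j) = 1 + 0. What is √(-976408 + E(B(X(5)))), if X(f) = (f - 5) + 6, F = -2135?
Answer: 15*I*√4349 ≈ 989.2*I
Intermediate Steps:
X(f) = 1 + f (X(f) = (-5 + f) + 6 = 1 + f)
B(j) = 3 (B(j) = 4 - (1 + 0) = 4 - 1*1 = 4 - 1 = 3)
E(O) = -2135 + 2*O² (E(O) = (O² + O*O) - 2135 = (O² + O²) - 2135 = 2*O² - 2135 = -2135 + 2*O²)
√(-976408 + E(B(X(5)))) = √(-976408 + (-2135 + 2*3²)) = √(-976408 + (-2135 + 2*9)) = √(-976408 + (-2135 + 18)) = √(-976408 - 2117) = √(-978525) = 15*I*√4349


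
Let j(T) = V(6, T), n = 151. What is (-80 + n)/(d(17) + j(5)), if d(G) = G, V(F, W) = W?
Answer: 71/22 ≈ 3.2273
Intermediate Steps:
j(T) = T
(-80 + n)/(d(17) + j(5)) = (-80 + 151)/(17 + 5) = 71/22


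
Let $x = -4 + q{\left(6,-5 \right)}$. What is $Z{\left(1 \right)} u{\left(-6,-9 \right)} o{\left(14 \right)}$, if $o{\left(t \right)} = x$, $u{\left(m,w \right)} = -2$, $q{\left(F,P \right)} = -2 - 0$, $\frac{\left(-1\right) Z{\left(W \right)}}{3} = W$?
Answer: $-36$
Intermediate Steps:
$Z{\left(W \right)} = - 3 W$
$q{\left(F,P \right)} = -2$ ($q{\left(F,P \right)} = -2 + 0 = -2$)
$x = -6$ ($x = -4 - 2 = -6$)
$o{\left(t \right)} = -6$
$Z{\left(1 \right)} u{\left(-6,-9 \right)} o{\left(14 \right)} = \left(-3\right) 1 \left(-2\right) \left(-6\right) = \left(-3\right) \left(-2\right) \left(-6\right) = 6 \left(-6\right) = -36$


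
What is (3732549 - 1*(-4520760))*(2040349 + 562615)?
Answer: 21483066207876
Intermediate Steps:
(3732549 - 1*(-4520760))*(2040349 + 562615) = (3732549 + 4520760)*2602964 = 8253309*2602964 = 21483066207876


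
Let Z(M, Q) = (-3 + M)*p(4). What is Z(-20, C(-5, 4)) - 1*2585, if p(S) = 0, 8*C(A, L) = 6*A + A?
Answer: -2585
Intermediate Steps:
C(A, L) = 7*A/8 (C(A, L) = (6*A + A)/8 = (7*A)/8 = 7*A/8)
Z(M, Q) = 0 (Z(M, Q) = (-3 + M)*0 = 0)
Z(-20, C(-5, 4)) - 1*2585 = 0 - 1*2585 = 0 - 2585 = -2585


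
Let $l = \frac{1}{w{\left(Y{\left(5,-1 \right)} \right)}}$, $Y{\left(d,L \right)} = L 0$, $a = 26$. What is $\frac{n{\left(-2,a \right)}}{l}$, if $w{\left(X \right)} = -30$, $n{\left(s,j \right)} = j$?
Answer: $-780$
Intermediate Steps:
$Y{\left(d,L \right)} = 0$
$l = - \frac{1}{30}$ ($l = \frac{1}{-30} = - \frac{1}{30} \approx -0.033333$)
$\frac{n{\left(-2,a \right)}}{l} = \frac{26}{- \frac{1}{30}} = 26 \left(-30\right) = -780$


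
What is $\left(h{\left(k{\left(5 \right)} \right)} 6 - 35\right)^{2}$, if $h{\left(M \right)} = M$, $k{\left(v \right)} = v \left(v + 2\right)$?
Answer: $30625$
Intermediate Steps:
$k{\left(v \right)} = v \left(2 + v\right)$
$\left(h{\left(k{\left(5 \right)} \right)} 6 - 35\right)^{2} = \left(5 \left(2 + 5\right) 6 - 35\right)^{2} = \left(5 \cdot 7 \cdot 6 - 35\right)^{2} = \left(35 \cdot 6 - 35\right)^{2} = \left(210 - 35\right)^{2} = 175^{2} = 30625$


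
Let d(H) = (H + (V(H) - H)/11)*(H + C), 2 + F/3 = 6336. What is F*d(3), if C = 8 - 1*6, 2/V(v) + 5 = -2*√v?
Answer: 36103800/143 + 380040*√3/143 ≈ 2.5708e+5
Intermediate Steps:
F = 19002 (F = -6 + 3*6336 = -6 + 19008 = 19002)
V(v) = 2/(-5 - 2*√v)
C = 2 (C = 8 - 6 = 2)
d(H) = (2 + H)*(-2/(11*(5 + 2*√H)) + 10*H/11) (d(H) = (H + (-2/(5 + 2*√H) - H)/11)*(H + 2) = (H + (-H - 2/(5 + 2*√H))*(1/11))*(2 + H) = (H + (-2/(11*(5 + 2*√H)) - H/11))*(2 + H) = (-2/(11*(5 + 2*√H)) + 10*H/11)*(2 + H) = (2 + H)*(-2/(11*(5 + 2*√H)) + 10*H/11))
F*d(3) = 19002*(2*(-2 - 1*3 + 5*3*(2 + 3)*(5 + 2*√3))/(11*(5 + 2*√3))) = 19002*(2*(-2 - 3 + 5*3*5*(5 + 2*√3))/(11*(5 + 2*√3))) = 19002*(2*(-2 - 3 + (375 + 150*√3))/(11*(5 + 2*√3))) = 19002*(2*(370 + 150*√3)/(11*(5 + 2*√3))) = 38004*(370 + 150*√3)/(11*(5 + 2*√3))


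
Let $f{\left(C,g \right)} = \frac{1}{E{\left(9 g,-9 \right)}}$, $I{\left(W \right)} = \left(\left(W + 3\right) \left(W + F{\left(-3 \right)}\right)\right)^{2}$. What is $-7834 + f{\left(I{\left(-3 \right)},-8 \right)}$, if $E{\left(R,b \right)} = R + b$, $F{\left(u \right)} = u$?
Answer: $- \frac{634555}{81} \approx -7834.0$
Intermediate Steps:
$I{\left(W \right)} = \left(-3 + W\right)^{2} \left(3 + W\right)^{2}$ ($I{\left(W \right)} = \left(\left(W + 3\right) \left(W - 3\right)\right)^{2} = \left(\left(3 + W\right) \left(-3 + W\right)\right)^{2} = \left(\left(-3 + W\right) \left(3 + W\right)\right)^{2} = \left(-3 + W\right)^{2} \left(3 + W\right)^{2}$)
$f{\left(C,g \right)} = \frac{1}{-9 + 9 g}$ ($f{\left(C,g \right)} = \frac{1}{9 g - 9} = \frac{1}{-9 + 9 g}$)
$-7834 + f{\left(I{\left(-3 \right)},-8 \right)} = -7834 + \frac{1}{9 \left(-1 - 8\right)} = -7834 + \frac{1}{9 \left(-9\right)} = -7834 + \frac{1}{9} \left(- \frac{1}{9}\right) = -7834 - \frac{1}{81} = - \frac{634555}{81}$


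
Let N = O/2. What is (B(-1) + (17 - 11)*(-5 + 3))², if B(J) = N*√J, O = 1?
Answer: (-24 + I)²/4 ≈ 143.75 - 12.0*I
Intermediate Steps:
N = ½ (N = 1/2 = 1*(½) = ½ ≈ 0.50000)
B(J) = √J/2
(B(-1) + (17 - 11)*(-5 + 3))² = (√(-1)/2 + (17 - 11)*(-5 + 3))² = (I/2 + 6*(-2))² = (I/2 - 12)² = (-12 + I/2)²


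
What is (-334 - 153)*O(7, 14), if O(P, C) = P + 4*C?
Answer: -30681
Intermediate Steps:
(-334 - 153)*O(7, 14) = (-334 - 153)*(7 + 4*14) = -487*(7 + 56) = -487*63 = -30681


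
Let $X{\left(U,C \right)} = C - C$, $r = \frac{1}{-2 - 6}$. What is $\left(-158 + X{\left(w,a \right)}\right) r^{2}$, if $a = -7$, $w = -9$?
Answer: $- \frac{79}{32} \approx -2.4688$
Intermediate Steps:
$r = - \frac{1}{8}$ ($r = \frac{1}{-8} = - \frac{1}{8} \approx -0.125$)
$X{\left(U,C \right)} = 0$
$\left(-158 + X{\left(w,a \right)}\right) r^{2} = \left(-158 + 0\right) \left(- \frac{1}{8}\right)^{2} = \left(-158\right) \frac{1}{64} = - \frac{79}{32}$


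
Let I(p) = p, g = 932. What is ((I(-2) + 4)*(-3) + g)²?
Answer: 857476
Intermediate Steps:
((I(-2) + 4)*(-3) + g)² = ((-2 + 4)*(-3) + 932)² = (2*(-3) + 932)² = (-6 + 932)² = 926² = 857476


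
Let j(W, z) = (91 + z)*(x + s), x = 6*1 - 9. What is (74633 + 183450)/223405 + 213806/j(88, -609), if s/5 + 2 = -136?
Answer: 10029315448/5728327605 ≈ 1.7508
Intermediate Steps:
s = -690 (s = -10 + 5*(-136) = -10 - 680 = -690)
x = -3 (x = 6 - 9 = -3)
j(W, z) = -63063 - 693*z (j(W, z) = (91 + z)*(-3 - 690) = (91 + z)*(-693) = -63063 - 693*z)
(74633 + 183450)/223405 + 213806/j(88, -609) = (74633 + 183450)/223405 + 213806/(-63063 - 693*(-609)) = 258083*(1/223405) + 213806/(-63063 + 422037) = 36869/31915 + 213806/358974 = 36869/31915 + 213806*(1/358974) = 36869/31915 + 106903/179487 = 10029315448/5728327605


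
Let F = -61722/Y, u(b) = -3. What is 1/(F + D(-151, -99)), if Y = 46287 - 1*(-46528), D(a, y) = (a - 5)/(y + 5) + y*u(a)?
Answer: 4362305/1299943221 ≈ 0.0033558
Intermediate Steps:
D(a, y) = -3*y + (-5 + a)/(5 + y) (D(a, y) = (a - 5)/(y + 5) + y*(-3) = (-5 + a)/(5 + y) - 3*y = -3*y + (-5 + a)/(5 + y))
Y = 92815 (Y = 46287 + 46528 = 92815)
F = -61722/92815 ≈ -0.66500
1/(F + D(-151, -99)) = 1/(-61722/92815 + (-5 - 151 - 15*(-99) - 3*(-99)²)/(5 - 99)) = 1/(-61722/92815 + (-5 - 151 + 1485 - 3*9801)/(-94)) = 1/(-61722/92815 - (-5 - 151 + 1485 - 29403)/94) = 1/(-61722/92815 - 1/94*(-28074)) = 1/(-61722/92815 + 14037/47) = 1/(1299943221/4362305) = 4362305/1299943221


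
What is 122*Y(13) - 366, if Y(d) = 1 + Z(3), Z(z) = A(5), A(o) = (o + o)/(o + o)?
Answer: -122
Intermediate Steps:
A(o) = 1 (A(o) = (2*o)/((2*o)) = (2*o)*(1/(2*o)) = 1)
Z(z) = 1
Y(d) = 2 (Y(d) = 1 + 1 = 2)
122*Y(13) - 366 = 122*2 - 366 = 244 - 366 = -122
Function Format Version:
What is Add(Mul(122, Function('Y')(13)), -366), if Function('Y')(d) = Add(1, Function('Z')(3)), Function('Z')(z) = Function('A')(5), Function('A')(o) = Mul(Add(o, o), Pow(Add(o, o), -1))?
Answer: -122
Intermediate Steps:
Function('A')(o) = 1 (Function('A')(o) = Mul(Mul(2, o), Pow(Mul(2, o), -1)) = Mul(Mul(2, o), Mul(Rational(1, 2), Pow(o, -1))) = 1)
Function('Z')(z) = 1
Function('Y')(d) = 2 (Function('Y')(d) = Add(1, 1) = 2)
Add(Mul(122, Function('Y')(13)), -366) = Add(Mul(122, 2), -366) = Add(244, -366) = -122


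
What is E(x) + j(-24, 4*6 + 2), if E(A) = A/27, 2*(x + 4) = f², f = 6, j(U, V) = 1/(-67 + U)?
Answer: 1247/2457 ≈ 0.50753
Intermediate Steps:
x = 14 (x = -4 + (½)*6² = -4 + (½)*36 = -4 + 18 = 14)
E(A) = A/27 (E(A) = A*(1/27) = A/27)
E(x) + j(-24, 4*6 + 2) = (1/27)*14 + 1/(-67 - 24) = 14/27 + 1/(-91) = 14/27 - 1/91 = 1247/2457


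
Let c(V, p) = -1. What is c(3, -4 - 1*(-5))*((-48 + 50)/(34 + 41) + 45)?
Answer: -3377/75 ≈ -45.027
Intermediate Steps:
c(3, -4 - 1*(-5))*((-48 + 50)/(34 + 41) + 45) = -((-48 + 50)/(34 + 41) + 45) = -(2/75 + 45) = -1*3377/75 = -3377/75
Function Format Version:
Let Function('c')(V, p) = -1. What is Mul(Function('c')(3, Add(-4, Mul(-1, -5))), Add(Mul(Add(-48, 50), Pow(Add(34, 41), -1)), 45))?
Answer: Rational(-3377, 75) ≈ -45.027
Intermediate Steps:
Mul(Function('c')(3, Add(-4, Mul(-1, -5))), Add(Mul(Add(-48, 50), Pow(Add(34, 41), -1)), 45)) = Mul(-1, Add(Mul(Add(-48, 50), Pow(Add(34, 41), -1)), 45)) = Mul(-1, Add(Mul(2, Pow(75, -1)), 45)) = Mul(-1, Add(Mul(2, Rational(1, 75)), 45)) = Mul(-1, Add(Rational(2, 75), 45)) = Mul(-1, Rational(3377, 75)) = Rational(-3377, 75)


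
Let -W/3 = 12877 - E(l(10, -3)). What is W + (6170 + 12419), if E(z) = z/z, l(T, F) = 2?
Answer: -20039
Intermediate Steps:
E(z) = 1
W = -38628 (W = -3*(12877 - 1*1) = -3*(12877 - 1) = -3*12876 = -38628)
W + (6170 + 12419) = -38628 + (6170 + 12419) = -38628 + 18589 = -20039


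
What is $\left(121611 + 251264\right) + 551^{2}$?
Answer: $676476$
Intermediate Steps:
$\left(121611 + 251264\right) + 551^{2} = 372875 + 303601 = 676476$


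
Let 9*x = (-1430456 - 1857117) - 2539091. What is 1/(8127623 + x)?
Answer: 9/67321943 ≈ 1.3369e-7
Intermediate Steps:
x = -5826664/9 (x = ((-1430456 - 1857117) - 2539091)/9 = (-3287573 - 2539091)/9 = (1/9)*(-5826664) = -5826664/9 ≈ -6.4741e+5)
1/(8127623 + x) = 1/(8127623 - 5826664/9) = 1/(67321943/9) = 9/67321943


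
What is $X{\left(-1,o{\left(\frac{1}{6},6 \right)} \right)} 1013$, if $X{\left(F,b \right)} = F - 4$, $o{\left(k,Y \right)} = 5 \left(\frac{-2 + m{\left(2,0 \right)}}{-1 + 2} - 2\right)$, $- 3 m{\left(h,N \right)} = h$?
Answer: $-5065$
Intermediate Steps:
$m{\left(h,N \right)} = - \frac{h}{3}$
$o{\left(k,Y \right)} = - \frac{70}{3}$ ($o{\left(k,Y \right)} = 5 \left(\frac{-2 - \frac{2}{3}}{-1 + 2} - 2\right) = 5 \left(\frac{-2 - \frac{2}{3}}{1} - 2\right) = 5 \left(\left(- \frac{8}{3}\right) 1 - 2\right) = 5 \left(- \frac{8}{3} - 2\right) = 5 \left(- \frac{14}{3}\right) = - \frac{70}{3}$)
$X{\left(F,b \right)} = -4 + F$
$X{\left(-1,o{\left(\frac{1}{6},6 \right)} \right)} 1013 = \left(-4 - 1\right) 1013 = \left(-5\right) 1013 = -5065$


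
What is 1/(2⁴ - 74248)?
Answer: -1/74232 ≈ -1.3471e-5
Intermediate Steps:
1/(2⁴ - 74248) = 1/(16 - 74248) = 1/(-74232) = -1/74232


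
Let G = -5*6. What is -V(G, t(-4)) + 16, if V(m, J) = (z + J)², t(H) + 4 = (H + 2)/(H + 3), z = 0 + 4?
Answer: 12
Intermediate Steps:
z = 4
G = -30
t(H) = -4 + (2 + H)/(3 + H) (t(H) = -4 + (H + 2)/(H + 3) = -4 + (2 + H)/(3 + H))
V(m, J) = (4 + J)²
-V(G, t(-4)) + 16 = -(4 + (-10 - 3*(-4))/(3 - 4))² + 16 = -(4 + (-10 + 12)/(-1))² + 16 = -(4 - 1*2)² + 16 = -(4 - 2)² + 16 = -1*2² + 16 = -1*4 + 16 = -4 + 16 = 12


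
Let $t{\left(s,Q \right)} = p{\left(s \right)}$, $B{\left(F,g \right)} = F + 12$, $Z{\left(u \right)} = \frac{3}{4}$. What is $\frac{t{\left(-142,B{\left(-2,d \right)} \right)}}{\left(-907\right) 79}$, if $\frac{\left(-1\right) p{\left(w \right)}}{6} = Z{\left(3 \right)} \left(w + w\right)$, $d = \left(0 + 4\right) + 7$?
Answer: $- \frac{1278}{71653} \approx -0.017836$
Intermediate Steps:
$Z{\left(u \right)} = \frac{3}{4}$ ($Z{\left(u \right)} = 3 \cdot \frac{1}{4} = \frac{3}{4}$)
$d = 11$ ($d = 4 + 7 = 11$)
$p{\left(w \right)} = - 9 w$ ($p{\left(w \right)} = - 6 \frac{3 \left(w + w\right)}{4} = - 6 \frac{3 \cdot 2 w}{4} = - 6 \frac{3 w}{2} = - 9 w$)
$B{\left(F,g \right)} = 12 + F$
$t{\left(s,Q \right)} = - 9 s$
$\frac{t{\left(-142,B{\left(-2,d \right)} \right)}}{\left(-907\right) 79} = \frac{\left(-9\right) \left(-142\right)}{\left(-907\right) 79} = \frac{1278}{-71653} = 1278 \left(- \frac{1}{71653}\right) = - \frac{1278}{71653}$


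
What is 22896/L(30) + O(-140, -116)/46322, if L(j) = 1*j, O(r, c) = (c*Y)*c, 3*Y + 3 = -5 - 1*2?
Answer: 264810728/347415 ≈ 762.23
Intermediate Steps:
Y = -10/3 (Y = -1 + (-5 - 1*2)/3 = -1 + (-5 - 2)/3 = -1 + (⅓)*(-7) = -1 - 7/3 = -10/3 ≈ -3.3333)
O(r, c) = -10*c²/3 (O(r, c) = (c*(-10/3))*c = (-10*c/3)*c = -10*c²/3)
L(j) = j
22896/L(30) + O(-140, -116)/46322 = 22896/30 - 10/3*(-116)²/46322 = 22896*(1/30) - 10/3*13456*(1/46322) = 3816/5 - 134560/3*1/46322 = 3816/5 - 67280/69483 = 264810728/347415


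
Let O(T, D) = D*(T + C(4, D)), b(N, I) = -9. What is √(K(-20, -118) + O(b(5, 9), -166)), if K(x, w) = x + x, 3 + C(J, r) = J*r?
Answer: 12*√779 ≈ 334.93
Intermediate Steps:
C(J, r) = -3 + J*r
O(T, D) = D*(-3 + T + 4*D) (O(T, D) = D*(T + (-3 + 4*D)) = D*(-3 + T + 4*D))
K(x, w) = 2*x
√(K(-20, -118) + O(b(5, 9), -166)) = √(2*(-20) - 166*(-3 - 9 + 4*(-166))) = √(-40 - 166*(-3 - 9 - 664)) = √(-40 - 166*(-676)) = √(-40 + 112216) = √112176 = 12*√779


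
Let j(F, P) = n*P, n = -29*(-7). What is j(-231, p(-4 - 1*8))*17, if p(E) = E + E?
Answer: -82824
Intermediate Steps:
p(E) = 2*E
n = 203
j(F, P) = 203*P
j(-231, p(-4 - 1*8))*17 = (203*(2*(-4 - 1*8)))*17 = (203*(2*(-4 - 8)))*17 = (203*(2*(-12)))*17 = (203*(-24))*17 = -4872*17 = -82824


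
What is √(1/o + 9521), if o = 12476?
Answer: √370487286643/6238 ≈ 97.576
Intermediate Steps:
√(1/o + 9521) = √(1/12476 + 9521) = √(118783997/12476) = √370487286643/6238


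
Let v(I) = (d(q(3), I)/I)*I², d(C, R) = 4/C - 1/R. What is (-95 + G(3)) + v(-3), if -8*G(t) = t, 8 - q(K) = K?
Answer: -3951/40 ≈ -98.775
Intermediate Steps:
q(K) = 8 - K
d(C, R) = -1/R + 4/C
G(t) = -t/8
v(I) = I*(⅘ - 1/I) (v(I) = ((-1/I + 4/(8 - 1*3))/I)*I² = ((-1/I + 4/(8 - 3))/I)*I² = ((-1/I + 4/5)/I)*I² = ((-1/I + 4*(⅕))/I)*I² = ((-1/I + ⅘)/I)*I² = ((⅘ - 1/I)/I)*I² = I*(⅘ - 1/I))
(-95 + G(3)) + v(-3) = (-95 - ⅛*3) + (-1 + (⅘)*(-3)) = (-95 - 3/8) + (-1 - 12/5) = -763/8 - 17/5 = -3951/40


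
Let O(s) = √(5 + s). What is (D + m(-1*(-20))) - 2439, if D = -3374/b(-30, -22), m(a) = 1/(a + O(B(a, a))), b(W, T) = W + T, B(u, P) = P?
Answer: -1543149/650 ≈ -2374.1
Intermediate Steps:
b(W, T) = T + W
m(a) = 1/(a + √(5 + a))
D = 1687/26 (D = -3374/(-22 - 30) = -3374/(-52) = -3374*(-1/52) = 1687/26 ≈ 64.885)
(D + m(-1*(-20))) - 2439 = (1687/26 + 1/(-1*(-20) + √(5 - 1*(-20)))) - 2439 = (1687/26 + 1/(20 + √(5 + 20))) - 2439 = (1687/26 + 1/(20 + √25)) - 2439 = (1687/26 + 1/(20 + 5)) - 2439 = (1687/26 + 1/25) - 2439 = 42201/650 - 2439 = -1543149/650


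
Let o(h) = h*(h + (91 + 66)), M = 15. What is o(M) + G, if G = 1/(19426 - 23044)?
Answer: 9334439/3618 ≈ 2580.0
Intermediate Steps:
o(h) = h*(157 + h) (o(h) = h*(h + 157) = h*(157 + h))
G = -1/3618 (G = 1/(-3618) = -1/3618 ≈ -0.00027640)
o(M) + G = 15*(157 + 15) - 1/3618 = 15*172 - 1/3618 = 2580 - 1/3618 = 9334439/3618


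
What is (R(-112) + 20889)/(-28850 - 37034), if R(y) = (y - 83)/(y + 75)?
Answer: -193272/609427 ≈ -0.31714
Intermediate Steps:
R(y) = (-83 + y)/(75 + y)
(R(-112) + 20889)/(-28850 - 37034) = ((-83 - 112)/(75 - 112) + 20889)/(-28850 - 37034) = (-195/(-37) + 20889)/(-65884) = (-1/37*(-195) + 20889)*(-1/65884) = (195/37 + 20889)*(-1/65884) = (773088/37)*(-1/65884) = -193272/609427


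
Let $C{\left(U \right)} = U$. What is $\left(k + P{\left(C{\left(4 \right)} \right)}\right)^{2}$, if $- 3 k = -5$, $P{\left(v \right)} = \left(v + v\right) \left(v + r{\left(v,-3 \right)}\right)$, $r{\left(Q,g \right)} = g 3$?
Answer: $\frac{13225}{9} \approx 1469.4$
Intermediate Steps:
$r{\left(Q,g \right)} = 3 g$
$P{\left(v \right)} = 2 v \left(-9 + v\right)$ ($P{\left(v \right)} = \left(v + v\right) \left(v + 3 \left(-3\right)\right) = 2 v \left(v - 9\right) = 2 v \left(-9 + v\right)$)
$k = \frac{5}{3}$ ($k = \left(- \frac{1}{3}\right) \left(-5\right) = \frac{5}{3} \approx 1.6667$)
$\left(k + P{\left(C{\left(4 \right)} \right)}\right)^{2} = \left(\frac{5}{3} + 2 \cdot 4 \left(-9 + 4\right)\right)^{2} = \left(\frac{5}{3} + 2 \cdot 4 \left(-5\right)\right)^{2} = \left(\frac{5}{3} - 40\right)^{2} = \left(- \frac{115}{3}\right)^{2} = \frac{13225}{9}$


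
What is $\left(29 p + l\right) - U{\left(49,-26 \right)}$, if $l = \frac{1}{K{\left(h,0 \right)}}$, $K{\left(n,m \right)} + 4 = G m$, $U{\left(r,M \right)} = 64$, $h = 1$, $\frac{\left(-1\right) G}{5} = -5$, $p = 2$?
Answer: $- \frac{25}{4} \approx -6.25$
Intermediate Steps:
$G = 25$ ($G = \left(-5\right) \left(-5\right) = 25$)
$K{\left(n,m \right)} = -4 + 25 m$
$l = - \frac{1}{4}$ ($l = \frac{1}{-4 + 25 \cdot 0} = \frac{1}{-4 + 0} = \frac{1}{-4} = - \frac{1}{4} \approx -0.25$)
$\left(29 p + l\right) - U{\left(49,-26 \right)} = \left(29 \cdot 2 - \frac{1}{4}\right) - 64 = \left(58 - \frac{1}{4}\right) - 64 = \frac{231}{4} - 64 = - \frac{25}{4}$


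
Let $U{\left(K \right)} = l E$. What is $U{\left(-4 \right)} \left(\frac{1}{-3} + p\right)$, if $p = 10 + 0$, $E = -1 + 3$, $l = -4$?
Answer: $- \frac{232}{3} \approx -77.333$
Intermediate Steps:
$E = 2$
$p = 10$
$U{\left(K \right)} = -8$ ($U{\left(K \right)} = \left(-4\right) 2 = -8$)
$U{\left(-4 \right)} \left(\frac{1}{-3} + p\right) = - 8 \left(\frac{1}{-3} + 10\right) = - 8 \left(- \frac{1}{3} + 10\right) = \left(-8\right) \frac{29}{3} = - \frac{232}{3}$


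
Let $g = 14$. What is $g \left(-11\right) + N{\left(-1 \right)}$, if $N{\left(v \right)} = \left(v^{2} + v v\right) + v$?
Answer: $-153$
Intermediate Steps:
$N{\left(v \right)} = v + 2 v^{2}$ ($N{\left(v \right)} = \left(v^{2} + v^{2}\right) + v = 2 v^{2} + v = v + 2 v^{2}$)
$g \left(-11\right) + N{\left(-1 \right)} = 14 \left(-11\right) - \left(1 + 2 \left(-1\right)\right) = -154 - \left(1 - 2\right) = -154 - -1 = -154 + 1 = -153$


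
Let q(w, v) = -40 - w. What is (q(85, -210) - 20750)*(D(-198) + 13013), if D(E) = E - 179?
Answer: -263776500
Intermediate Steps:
D(E) = -179 + E
(q(85, -210) - 20750)*(D(-198) + 13013) = ((-40 - 1*85) - 20750)*((-179 - 198) + 13013) = ((-40 - 85) - 20750)*(-377 + 13013) = (-125 - 20750)*12636 = -20875*12636 = -263776500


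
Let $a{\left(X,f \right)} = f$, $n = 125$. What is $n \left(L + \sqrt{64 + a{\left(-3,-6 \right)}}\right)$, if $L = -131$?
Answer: $-16375 + 125 \sqrt{58} \approx -15423.0$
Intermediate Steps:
$n \left(L + \sqrt{64 + a{\left(-3,-6 \right)}}\right) = 125 \left(-131 + \sqrt{64 - 6}\right) = 125 \left(-131 + \sqrt{58}\right) = -16375 + 125 \sqrt{58}$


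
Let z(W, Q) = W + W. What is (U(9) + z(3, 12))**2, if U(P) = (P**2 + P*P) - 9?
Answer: 25281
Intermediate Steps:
z(W, Q) = 2*W
U(P) = -9 + 2*P**2 (U(P) = (P**2 + P**2) - 9 = 2*P**2 - 9 = -9 + 2*P**2)
(U(9) + z(3, 12))**2 = ((-9 + 2*9**2) + 2*3)**2 = ((-9 + 2*81) + 6)**2 = ((-9 + 162) + 6)**2 = (153 + 6)**2 = 159**2 = 25281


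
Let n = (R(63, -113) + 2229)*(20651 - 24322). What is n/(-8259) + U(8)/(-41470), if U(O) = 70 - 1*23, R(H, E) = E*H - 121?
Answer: -762856838243/342500730 ≈ -2227.3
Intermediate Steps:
R(H, E) = -121 + E*H
U(O) = 47 (U(O) = 70 - 23 = 47)
n = 18395381 (n = ((-121 - 113*63) + 2229)*(20651 - 24322) = ((-121 - 7119) + 2229)*(-3671) = (-7240 + 2229)*(-3671) = -5011*(-3671) = 18395381)
n/(-8259) + U(8)/(-41470) = 18395381/(-8259) + 47/(-41470) = 18395381*(-1/8259) + 47*(-1/41470) = -18395381/8259 - 47/41470 = -762856838243/342500730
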